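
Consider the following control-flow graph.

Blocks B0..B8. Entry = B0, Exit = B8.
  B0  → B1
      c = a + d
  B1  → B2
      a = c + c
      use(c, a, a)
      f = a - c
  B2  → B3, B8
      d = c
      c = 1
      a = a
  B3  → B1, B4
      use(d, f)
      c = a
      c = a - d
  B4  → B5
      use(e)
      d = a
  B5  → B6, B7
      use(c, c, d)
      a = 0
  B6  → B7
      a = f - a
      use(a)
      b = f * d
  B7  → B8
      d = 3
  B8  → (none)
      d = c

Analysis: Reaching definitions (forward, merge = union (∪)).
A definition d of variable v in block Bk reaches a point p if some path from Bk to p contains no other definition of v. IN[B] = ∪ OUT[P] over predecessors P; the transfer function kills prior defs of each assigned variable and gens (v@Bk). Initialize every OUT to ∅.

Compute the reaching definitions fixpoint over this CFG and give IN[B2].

Answer: {a@B1, c@B0, c@B3, d@B2, f@B1}

Working:
Fixpoint table:
  B0:   IN={}   OUT={c@B0}
  B1:   IN={a@B2, c@B0, c@B3, d@B2, f@B1}   OUT={a@B1, c@B0, c@B3, d@B2, f@B1}
  B2:   IN={a@B1, c@B0, c@B3, d@B2, f@B1}   OUT={a@B2, c@B2, d@B2, f@B1}
  B3:   IN={a@B2, c@B2, d@B2, f@B1}   OUT={a@B2, c@B3, d@B2, f@B1}
  B4:   IN={a@B2, c@B3, d@B2, f@B1}   OUT={a@B2, c@B3, d@B4, f@B1}
  B5:   IN={a@B2, c@B3, d@B4, f@B1}   OUT={a@B5, c@B3, d@B4, f@B1}
  B6:   IN={a@B5, c@B3, d@B4, f@B1}   OUT={a@B6, b@B6, c@B3, d@B4, f@B1}
  B7:   IN={a@B5, a@B6, b@B6, c@B3, d@B4, f@B1}   OUT={a@B5, a@B6, b@B6, c@B3, d@B7, f@B1}
  B8:   IN={a@B2, a@B5, a@B6, b@B6, c@B2, c@B3, d@B2, d@B7, f@B1}   OUT={a@B2, a@B5, a@B6, b@B6, c@B2, c@B3, d@B8, f@B1}

Merge at B2: IN[B2] = OUT[B1] = {a@B1, c@B0, c@B3, d@B2, f@B1}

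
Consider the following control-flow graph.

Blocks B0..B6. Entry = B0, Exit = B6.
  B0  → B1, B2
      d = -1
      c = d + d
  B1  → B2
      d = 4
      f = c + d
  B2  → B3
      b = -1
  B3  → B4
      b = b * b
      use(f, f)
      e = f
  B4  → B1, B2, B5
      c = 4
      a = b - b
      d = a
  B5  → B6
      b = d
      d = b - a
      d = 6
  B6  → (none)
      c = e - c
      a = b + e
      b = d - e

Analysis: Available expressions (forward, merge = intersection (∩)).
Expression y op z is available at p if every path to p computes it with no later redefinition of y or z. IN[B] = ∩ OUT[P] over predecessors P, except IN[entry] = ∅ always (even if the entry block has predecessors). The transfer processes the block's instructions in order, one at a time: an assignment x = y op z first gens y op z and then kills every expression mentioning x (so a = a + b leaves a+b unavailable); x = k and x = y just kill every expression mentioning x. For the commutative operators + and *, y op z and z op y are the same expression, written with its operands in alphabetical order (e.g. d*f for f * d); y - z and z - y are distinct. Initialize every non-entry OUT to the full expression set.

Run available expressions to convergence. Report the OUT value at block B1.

Fixpoint table:
  B0:   IN={}   OUT={d+d}
  B1:   IN={}   OUT={c+d}
  B2:   IN={}   OUT={}
  B3:   IN={}   OUT={}
  B4:   IN={}   OUT={b-b}
  B5:   IN={b-b}   OUT={b-a}
  B6:   IN={b-a}   OUT={d-e}

Merge at B1: IN[B1] = OUT[B0] ∩ OUT[B4] = {}
Applying B1's transfer function to that IN value gives OUT[B1] (row B1 above).

Answer: {c+d}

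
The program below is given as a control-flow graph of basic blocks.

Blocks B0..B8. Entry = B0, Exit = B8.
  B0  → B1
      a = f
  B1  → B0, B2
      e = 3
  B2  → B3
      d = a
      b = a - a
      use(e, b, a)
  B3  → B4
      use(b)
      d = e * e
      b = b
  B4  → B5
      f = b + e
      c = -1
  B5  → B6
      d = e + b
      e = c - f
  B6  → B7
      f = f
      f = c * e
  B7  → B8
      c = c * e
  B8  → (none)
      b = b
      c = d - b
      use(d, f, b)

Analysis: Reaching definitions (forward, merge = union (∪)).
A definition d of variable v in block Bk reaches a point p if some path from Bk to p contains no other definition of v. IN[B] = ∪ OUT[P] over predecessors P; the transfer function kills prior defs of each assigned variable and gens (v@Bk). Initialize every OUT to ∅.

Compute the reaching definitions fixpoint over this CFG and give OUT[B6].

Answer: {a@B0, b@B3, c@B4, d@B5, e@B5, f@B6}

Trace:
Converged values:
  B0:   IN={a@B0, e@B1}   OUT={a@B0, e@B1}
  B1:   IN={a@B0, e@B1}   OUT={a@B0, e@B1}
  B2:   IN={a@B0, e@B1}   OUT={a@B0, b@B2, d@B2, e@B1}
  B3:   IN={a@B0, b@B2, d@B2, e@B1}   OUT={a@B0, b@B3, d@B3, e@B1}
  B4:   IN={a@B0, b@B3, d@B3, e@B1}   OUT={a@B0, b@B3, c@B4, d@B3, e@B1, f@B4}
  B5:   IN={a@B0, b@B3, c@B4, d@B3, e@B1, f@B4}   OUT={a@B0, b@B3, c@B4, d@B5, e@B5, f@B4}
  B6:   IN={a@B0, b@B3, c@B4, d@B5, e@B5, f@B4}   OUT={a@B0, b@B3, c@B4, d@B5, e@B5, f@B6}
  B7:   IN={a@B0, b@B3, c@B4, d@B5, e@B5, f@B6}   OUT={a@B0, b@B3, c@B7, d@B5, e@B5, f@B6}
  B8:   IN={a@B0, b@B3, c@B7, d@B5, e@B5, f@B6}   OUT={a@B0, b@B8, c@B8, d@B5, e@B5, f@B6}

Merge at B6: IN[B6] = OUT[B5] = {a@B0, b@B3, c@B4, d@B5, e@B5, f@B4}
Applying B6's transfer function to that IN value gives OUT[B6] (row B6 above).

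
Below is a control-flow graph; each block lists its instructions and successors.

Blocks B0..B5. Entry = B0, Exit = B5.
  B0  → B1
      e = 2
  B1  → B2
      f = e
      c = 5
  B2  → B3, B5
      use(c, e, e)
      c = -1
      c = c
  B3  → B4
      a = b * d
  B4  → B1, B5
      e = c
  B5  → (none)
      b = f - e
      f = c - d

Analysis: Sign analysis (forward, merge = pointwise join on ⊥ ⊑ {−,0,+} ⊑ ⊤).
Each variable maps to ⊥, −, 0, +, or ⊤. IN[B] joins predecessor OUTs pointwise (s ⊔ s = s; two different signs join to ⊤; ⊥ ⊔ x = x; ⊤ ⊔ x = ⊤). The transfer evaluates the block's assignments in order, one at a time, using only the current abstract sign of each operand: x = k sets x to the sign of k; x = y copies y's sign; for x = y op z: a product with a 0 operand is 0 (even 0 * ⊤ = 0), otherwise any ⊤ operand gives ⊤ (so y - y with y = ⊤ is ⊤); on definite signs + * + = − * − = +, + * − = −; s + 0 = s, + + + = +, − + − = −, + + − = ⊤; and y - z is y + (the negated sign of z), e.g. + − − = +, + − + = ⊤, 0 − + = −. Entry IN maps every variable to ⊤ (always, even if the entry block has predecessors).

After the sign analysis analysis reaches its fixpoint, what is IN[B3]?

Converged values:
  B0:   IN=(all ⊤)   OUT={e:+; rest ⊤}
  B1:   IN=(all ⊤)   OUT={c:+; rest ⊤}
  B2:   IN={c:+; rest ⊤}   OUT={c:-; rest ⊤}
  B3:   IN={c:-; rest ⊤}   OUT={c:-; rest ⊤}
  B4:   IN={c:-; rest ⊤}   OUT={c:-, e:-; rest ⊤}
  B5:   IN={c:-; rest ⊤}   OUT={c:-; rest ⊤}

Merge at B3: IN[B3] = OUT[B2] = {a: ⊤, b: ⊤, c: -, d: ⊤, e: ⊤, f: ⊤}

Answer: {a: ⊤, b: ⊤, c: -, d: ⊤, e: ⊤, f: ⊤}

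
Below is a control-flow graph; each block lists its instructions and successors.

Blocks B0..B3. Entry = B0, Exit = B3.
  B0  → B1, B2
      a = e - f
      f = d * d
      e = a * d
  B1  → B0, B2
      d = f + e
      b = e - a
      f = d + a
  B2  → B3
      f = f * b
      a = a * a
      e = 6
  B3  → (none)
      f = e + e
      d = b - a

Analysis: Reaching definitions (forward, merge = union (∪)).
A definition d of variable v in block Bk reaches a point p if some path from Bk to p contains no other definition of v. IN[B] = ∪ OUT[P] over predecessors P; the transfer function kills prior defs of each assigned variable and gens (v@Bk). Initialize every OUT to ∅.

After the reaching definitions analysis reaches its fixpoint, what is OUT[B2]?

Fixpoint table:
  B0: | IN={a@B0, b@B1, d@B1, e@B0, f@B1} | OUT={a@B0, b@B1, d@B1, e@B0, f@B0}
  B1: | IN={a@B0, b@B1, d@B1, e@B0, f@B0} | OUT={a@B0, b@B1, d@B1, e@B0, f@B1}
  B2: | IN={a@B0, b@B1, d@B1, e@B0, f@B0, f@B1} | OUT={a@B2, b@B1, d@B1, e@B2, f@B2}
  B3: | IN={a@B2, b@B1, d@B1, e@B2, f@B2} | OUT={a@B2, b@B1, d@B3, e@B2, f@B3}

Merge at B2: IN[B2] = OUT[B0] ⊔ OUT[B1] = {a@B0, b@B1, d@B1, e@B0, f@B0, f@B1}
Applying B2's transfer function to that IN value gives OUT[B2] (row B2 above).

Answer: {a@B2, b@B1, d@B1, e@B2, f@B2}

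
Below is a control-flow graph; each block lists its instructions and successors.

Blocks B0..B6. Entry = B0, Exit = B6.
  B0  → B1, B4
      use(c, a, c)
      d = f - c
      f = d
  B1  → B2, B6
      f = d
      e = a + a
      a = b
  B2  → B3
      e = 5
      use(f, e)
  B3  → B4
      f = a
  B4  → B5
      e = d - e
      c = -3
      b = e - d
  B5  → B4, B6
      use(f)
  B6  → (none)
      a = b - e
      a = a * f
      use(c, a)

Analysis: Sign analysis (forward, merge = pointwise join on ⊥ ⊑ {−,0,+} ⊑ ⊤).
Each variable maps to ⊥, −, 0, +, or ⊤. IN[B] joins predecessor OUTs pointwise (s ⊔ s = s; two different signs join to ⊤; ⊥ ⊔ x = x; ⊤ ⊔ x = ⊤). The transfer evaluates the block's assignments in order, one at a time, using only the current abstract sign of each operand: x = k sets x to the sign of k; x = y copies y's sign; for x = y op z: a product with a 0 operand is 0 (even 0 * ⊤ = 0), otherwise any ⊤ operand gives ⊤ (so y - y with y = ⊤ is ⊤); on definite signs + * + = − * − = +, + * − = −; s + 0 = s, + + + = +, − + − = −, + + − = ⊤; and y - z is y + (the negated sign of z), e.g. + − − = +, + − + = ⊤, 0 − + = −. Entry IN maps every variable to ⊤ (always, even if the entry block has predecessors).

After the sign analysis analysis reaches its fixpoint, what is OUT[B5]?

Fixpoint table:
  B0: | IN=(all ⊤) | OUT=(all ⊤)
  B1: | IN=(all ⊤) | OUT=(all ⊤)
  B2: | IN=(all ⊤) | OUT={e:+; rest ⊤}
  B3: | IN={e:+; rest ⊤} | OUT={e:+; rest ⊤}
  B4: | IN=(all ⊤) | OUT={c:-; rest ⊤}
  B5: | IN={c:-; rest ⊤} | OUT={c:-; rest ⊤}
  B6: | IN=(all ⊤) | OUT=(all ⊤)

Merge at B5: IN[B5] = OUT[B4] = {a: ⊤, b: ⊤, c: -, d: ⊤, e: ⊤, f: ⊤}
Applying B5's transfer function to that IN value gives OUT[B5] (row B5 above).

Answer: {a: ⊤, b: ⊤, c: -, d: ⊤, e: ⊤, f: ⊤}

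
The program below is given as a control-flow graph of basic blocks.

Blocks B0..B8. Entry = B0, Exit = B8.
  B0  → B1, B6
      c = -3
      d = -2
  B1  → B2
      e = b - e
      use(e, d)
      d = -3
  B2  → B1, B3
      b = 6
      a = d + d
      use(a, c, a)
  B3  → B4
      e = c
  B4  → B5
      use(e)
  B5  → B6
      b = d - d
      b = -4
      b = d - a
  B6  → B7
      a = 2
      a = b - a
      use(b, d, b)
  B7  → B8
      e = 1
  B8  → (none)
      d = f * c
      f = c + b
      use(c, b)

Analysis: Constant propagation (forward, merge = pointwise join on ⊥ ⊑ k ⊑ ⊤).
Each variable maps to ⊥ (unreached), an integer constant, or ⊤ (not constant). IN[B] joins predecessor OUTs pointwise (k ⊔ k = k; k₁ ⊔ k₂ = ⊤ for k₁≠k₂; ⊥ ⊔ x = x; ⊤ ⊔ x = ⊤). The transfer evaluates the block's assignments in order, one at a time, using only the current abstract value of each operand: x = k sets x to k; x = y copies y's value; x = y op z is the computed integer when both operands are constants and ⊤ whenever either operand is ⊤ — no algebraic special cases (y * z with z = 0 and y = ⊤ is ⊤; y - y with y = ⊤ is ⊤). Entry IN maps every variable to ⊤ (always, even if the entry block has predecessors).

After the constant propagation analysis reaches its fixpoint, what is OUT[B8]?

Per-block solution:
  B0: | IN=(all ⊤) | OUT={c:-3, d:-2; rest ⊤}
  B1: | IN={c:-3; rest ⊤} | OUT={c:-3, d:-3; rest ⊤}
  B2: | IN={c:-3, d:-3; rest ⊤} | OUT={a:-6, b:6, c:-3, d:-3; rest ⊤}
  B3: | IN={a:-6, b:6, c:-3, d:-3; rest ⊤} | OUT={a:-6, b:6, c:-3, d:-3, e:-3; rest ⊤}
  B4: | IN={a:-6, b:6, c:-3, d:-3, e:-3; rest ⊤} | OUT={a:-6, b:6, c:-3, d:-3, e:-3; rest ⊤}
  B5: | IN={a:-6, b:6, c:-3, d:-3, e:-3; rest ⊤} | OUT={a:-6, b:3, c:-3, d:-3, e:-3; rest ⊤}
  B6: | IN={c:-3; rest ⊤} | OUT={c:-3; rest ⊤}
  B7: | IN={c:-3; rest ⊤} | OUT={c:-3, e:1; rest ⊤}
  B8: | IN={c:-3, e:1; rest ⊤} | OUT={c:-3, e:1; rest ⊤}

Merge at B8: IN[B8] = OUT[B7] = {a: ⊤, b: ⊤, c: -3, d: ⊤, e: 1, f: ⊤}
Applying B8's transfer function to that IN value gives OUT[B8] (row B8 above).

Answer: {a: ⊤, b: ⊤, c: -3, d: ⊤, e: 1, f: ⊤}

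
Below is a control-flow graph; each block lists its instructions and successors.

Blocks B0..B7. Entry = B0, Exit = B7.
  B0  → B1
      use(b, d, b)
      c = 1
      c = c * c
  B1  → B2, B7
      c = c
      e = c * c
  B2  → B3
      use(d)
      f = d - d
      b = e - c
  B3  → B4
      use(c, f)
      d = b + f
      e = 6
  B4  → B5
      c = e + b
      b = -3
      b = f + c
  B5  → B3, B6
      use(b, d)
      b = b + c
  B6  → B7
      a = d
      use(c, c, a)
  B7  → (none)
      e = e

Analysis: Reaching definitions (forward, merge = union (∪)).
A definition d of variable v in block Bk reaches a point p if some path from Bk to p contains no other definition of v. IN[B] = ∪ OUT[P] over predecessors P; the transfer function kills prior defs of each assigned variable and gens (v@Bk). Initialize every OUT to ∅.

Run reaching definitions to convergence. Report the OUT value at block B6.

Answer: {a@B6, b@B5, c@B4, d@B3, e@B3, f@B2}

Working:
Per-block solution:
  B0: | IN={} | OUT={c@B0}
  B1: | IN={c@B0} | OUT={c@B1, e@B1}
  B2: | IN={c@B1, e@B1} | OUT={b@B2, c@B1, e@B1, f@B2}
  B3: | IN={b@B2, b@B5, c@B1, c@B4, d@B3, e@B1, e@B3, f@B2} | OUT={b@B2, b@B5, c@B1, c@B4, d@B3, e@B3, f@B2}
  B4: | IN={b@B2, b@B5, c@B1, c@B4, d@B3, e@B3, f@B2} | OUT={b@B4, c@B4, d@B3, e@B3, f@B2}
  B5: | IN={b@B4, c@B4, d@B3, e@B3, f@B2} | OUT={b@B5, c@B4, d@B3, e@B3, f@B2}
  B6: | IN={b@B5, c@B4, d@B3, e@B3, f@B2} | OUT={a@B6, b@B5, c@B4, d@B3, e@B3, f@B2}
  B7: | IN={a@B6, b@B5, c@B1, c@B4, d@B3, e@B1, e@B3, f@B2} | OUT={a@B6, b@B5, c@B1, c@B4, d@B3, e@B7, f@B2}

Merge at B6: IN[B6] = OUT[B5] = {b@B5, c@B4, d@B3, e@B3, f@B2}
Applying B6's transfer function to that IN value gives OUT[B6] (row B6 above).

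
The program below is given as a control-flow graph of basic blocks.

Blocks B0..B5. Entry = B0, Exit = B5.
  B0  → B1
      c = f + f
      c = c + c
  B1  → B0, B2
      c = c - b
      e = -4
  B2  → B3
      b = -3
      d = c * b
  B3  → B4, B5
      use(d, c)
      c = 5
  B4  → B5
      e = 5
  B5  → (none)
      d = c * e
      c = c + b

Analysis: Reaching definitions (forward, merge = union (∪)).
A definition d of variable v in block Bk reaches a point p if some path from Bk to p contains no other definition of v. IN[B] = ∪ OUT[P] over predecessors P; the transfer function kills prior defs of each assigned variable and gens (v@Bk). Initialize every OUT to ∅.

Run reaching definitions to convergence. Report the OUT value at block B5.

Answer: {b@B2, c@B5, d@B5, e@B1, e@B4}

Working:
Per-block solution:
  B0:   IN={c@B1, e@B1}   OUT={c@B0, e@B1}
  B1:   IN={c@B0, e@B1}   OUT={c@B1, e@B1}
  B2:   IN={c@B1, e@B1}   OUT={b@B2, c@B1, d@B2, e@B1}
  B3:   IN={b@B2, c@B1, d@B2, e@B1}   OUT={b@B2, c@B3, d@B2, e@B1}
  B4:   IN={b@B2, c@B3, d@B2, e@B1}   OUT={b@B2, c@B3, d@B2, e@B4}
  B5:   IN={b@B2, c@B3, d@B2, e@B1, e@B4}   OUT={b@B2, c@B5, d@B5, e@B1, e@B4}

Merge at B5: IN[B5] = OUT[B3] ⊔ OUT[B4] = {b@B2, c@B3, d@B2, e@B1, e@B4}
Applying B5's transfer function to that IN value gives OUT[B5] (row B5 above).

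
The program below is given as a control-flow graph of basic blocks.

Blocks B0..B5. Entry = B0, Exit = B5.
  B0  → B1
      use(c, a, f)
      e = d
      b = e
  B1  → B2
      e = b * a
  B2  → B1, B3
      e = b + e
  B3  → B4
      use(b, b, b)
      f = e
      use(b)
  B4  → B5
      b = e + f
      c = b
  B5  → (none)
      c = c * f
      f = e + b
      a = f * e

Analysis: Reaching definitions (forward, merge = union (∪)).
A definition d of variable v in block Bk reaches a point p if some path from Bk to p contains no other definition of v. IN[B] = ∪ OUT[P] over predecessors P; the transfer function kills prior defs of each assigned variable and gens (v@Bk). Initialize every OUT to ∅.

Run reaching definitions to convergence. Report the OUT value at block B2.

Per-block solution:
  B0: | IN={} | OUT={b@B0, e@B0}
  B1: | IN={b@B0, e@B0, e@B2} | OUT={b@B0, e@B1}
  B2: | IN={b@B0, e@B1} | OUT={b@B0, e@B2}
  B3: | IN={b@B0, e@B2} | OUT={b@B0, e@B2, f@B3}
  B4: | IN={b@B0, e@B2, f@B3} | OUT={b@B4, c@B4, e@B2, f@B3}
  B5: | IN={b@B4, c@B4, e@B2, f@B3} | OUT={a@B5, b@B4, c@B5, e@B2, f@B5}

Merge at B2: IN[B2] = OUT[B1] = {b@B0, e@B1}
Applying B2's transfer function to that IN value gives OUT[B2] (row B2 above).

Answer: {b@B0, e@B2}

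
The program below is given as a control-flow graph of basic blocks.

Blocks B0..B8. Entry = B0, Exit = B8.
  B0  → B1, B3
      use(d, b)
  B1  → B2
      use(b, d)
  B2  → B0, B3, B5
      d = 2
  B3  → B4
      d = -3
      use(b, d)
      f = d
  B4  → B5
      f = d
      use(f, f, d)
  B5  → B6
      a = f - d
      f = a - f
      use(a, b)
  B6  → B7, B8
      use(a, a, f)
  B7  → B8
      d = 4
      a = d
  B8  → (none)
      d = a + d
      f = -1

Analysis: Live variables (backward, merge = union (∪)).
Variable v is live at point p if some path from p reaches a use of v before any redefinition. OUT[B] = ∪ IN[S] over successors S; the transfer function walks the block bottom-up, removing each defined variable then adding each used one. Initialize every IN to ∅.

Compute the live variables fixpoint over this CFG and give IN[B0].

Per-block solution:
  B0:   IN={b, d, f}   OUT={b, d, f}
  B1:   IN={b, d, f}   OUT={b, f}
  B2:   IN={b, f}   OUT={b, d, f}
  B3:   IN={b}   OUT={b, d}
  B4:   IN={b, d}   OUT={b, d, f}
  B5:   IN={b, d, f}   OUT={a, d, f}
  B6:   IN={a, d, f}   OUT={a, d}
  B7:   IN={}   OUT={a, d}
  B8:   IN={a, d}   OUT={}

Merge at B0: OUT[B0] = IN[B1] ⊔ IN[B3] = {b, d, f}
Applying B0's transfer function to that OUT value gives IN[B0] (row B0 above).

Answer: {b, d, f}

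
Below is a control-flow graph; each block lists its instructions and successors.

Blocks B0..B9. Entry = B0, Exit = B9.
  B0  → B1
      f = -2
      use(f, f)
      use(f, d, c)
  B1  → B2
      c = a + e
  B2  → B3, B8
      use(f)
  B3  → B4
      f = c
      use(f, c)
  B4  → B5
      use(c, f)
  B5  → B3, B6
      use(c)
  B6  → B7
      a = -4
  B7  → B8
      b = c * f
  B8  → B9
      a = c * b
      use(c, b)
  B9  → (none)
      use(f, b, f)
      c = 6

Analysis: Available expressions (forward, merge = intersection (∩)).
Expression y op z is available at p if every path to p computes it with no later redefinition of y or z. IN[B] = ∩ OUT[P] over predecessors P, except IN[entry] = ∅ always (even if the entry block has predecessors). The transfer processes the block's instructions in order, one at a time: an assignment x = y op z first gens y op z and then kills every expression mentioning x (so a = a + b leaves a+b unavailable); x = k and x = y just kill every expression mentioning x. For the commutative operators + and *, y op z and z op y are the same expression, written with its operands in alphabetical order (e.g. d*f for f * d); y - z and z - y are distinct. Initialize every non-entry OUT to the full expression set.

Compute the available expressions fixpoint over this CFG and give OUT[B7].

Converged values:
  B0: | IN={} | OUT={}
  B1: | IN={} | OUT={a+e}
  B2: | IN={a+e} | OUT={a+e}
  B3: | IN={a+e} | OUT={a+e}
  B4: | IN={a+e} | OUT={a+e}
  B5: | IN={a+e} | OUT={a+e}
  B6: | IN={a+e} | OUT={}
  B7: | IN={} | OUT={c*f}
  B8: | IN={} | OUT={b*c}
  B9: | IN={b*c} | OUT={}

Merge at B7: IN[B7] = OUT[B6] = {}
Applying B7's transfer function to that IN value gives OUT[B7] (row B7 above).

Answer: {c*f}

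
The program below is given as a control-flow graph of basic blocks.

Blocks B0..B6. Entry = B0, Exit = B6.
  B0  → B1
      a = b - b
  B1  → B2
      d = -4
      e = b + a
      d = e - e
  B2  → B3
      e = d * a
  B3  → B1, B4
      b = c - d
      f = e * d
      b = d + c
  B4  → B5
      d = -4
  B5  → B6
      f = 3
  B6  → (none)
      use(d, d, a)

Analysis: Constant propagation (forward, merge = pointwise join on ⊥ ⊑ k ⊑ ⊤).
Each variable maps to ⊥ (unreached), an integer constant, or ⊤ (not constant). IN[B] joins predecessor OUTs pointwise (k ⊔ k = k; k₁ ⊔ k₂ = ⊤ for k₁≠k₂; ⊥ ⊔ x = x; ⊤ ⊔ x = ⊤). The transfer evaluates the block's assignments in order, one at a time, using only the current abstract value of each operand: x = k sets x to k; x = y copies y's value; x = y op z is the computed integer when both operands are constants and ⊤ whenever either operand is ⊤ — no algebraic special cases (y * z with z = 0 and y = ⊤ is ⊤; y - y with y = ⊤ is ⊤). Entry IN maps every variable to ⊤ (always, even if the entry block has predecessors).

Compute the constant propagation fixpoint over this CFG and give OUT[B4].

Fixpoint table:
  B0: | IN=(all ⊤) | OUT=(all ⊤)
  B1: | IN=(all ⊤) | OUT=(all ⊤)
  B2: | IN=(all ⊤) | OUT=(all ⊤)
  B3: | IN=(all ⊤) | OUT=(all ⊤)
  B4: | IN=(all ⊤) | OUT={d:-4; rest ⊤}
  B5: | IN={d:-4; rest ⊤} | OUT={d:-4, f:3; rest ⊤}
  B6: | IN={d:-4, f:3; rest ⊤} | OUT={d:-4, f:3; rest ⊤}

Merge at B4: IN[B4] = OUT[B3] = {a: ⊤, b: ⊤, c: ⊤, d: ⊤, e: ⊤, f: ⊤}
Applying B4's transfer function to that IN value gives OUT[B4] (row B4 above).

Answer: {a: ⊤, b: ⊤, c: ⊤, d: -4, e: ⊤, f: ⊤}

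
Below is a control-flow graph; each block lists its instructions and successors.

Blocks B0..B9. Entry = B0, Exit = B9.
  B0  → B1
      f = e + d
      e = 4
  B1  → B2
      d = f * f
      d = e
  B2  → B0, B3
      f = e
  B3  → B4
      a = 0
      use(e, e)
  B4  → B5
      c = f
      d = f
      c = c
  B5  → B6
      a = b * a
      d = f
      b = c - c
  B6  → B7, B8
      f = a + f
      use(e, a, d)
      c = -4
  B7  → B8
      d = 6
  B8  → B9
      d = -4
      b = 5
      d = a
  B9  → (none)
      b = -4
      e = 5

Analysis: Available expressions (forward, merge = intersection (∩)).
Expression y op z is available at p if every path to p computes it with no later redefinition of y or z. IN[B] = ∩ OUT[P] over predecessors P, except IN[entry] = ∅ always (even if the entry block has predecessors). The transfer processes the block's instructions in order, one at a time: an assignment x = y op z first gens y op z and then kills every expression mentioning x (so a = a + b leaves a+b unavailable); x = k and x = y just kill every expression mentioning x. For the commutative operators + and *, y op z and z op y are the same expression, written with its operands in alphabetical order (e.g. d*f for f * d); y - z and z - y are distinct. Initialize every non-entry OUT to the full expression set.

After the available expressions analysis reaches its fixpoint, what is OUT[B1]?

Answer: {f*f}

Derivation:
Per-block solution:
  B0:  IN={}  OUT={}
  B1:  IN={}  OUT={f*f}
  B2:  IN={f*f}  OUT={}
  B3:  IN={}  OUT={}
  B4:  IN={}  OUT={}
  B5:  IN={}  OUT={c-c}
  B6:  IN={c-c}  OUT={}
  B7:  IN={}  OUT={}
  B8:  IN={}  OUT={}
  B9:  IN={}  OUT={}

Merge at B1: IN[B1] = OUT[B0] = {}
Applying B1's transfer function to that IN value gives OUT[B1] (row B1 above).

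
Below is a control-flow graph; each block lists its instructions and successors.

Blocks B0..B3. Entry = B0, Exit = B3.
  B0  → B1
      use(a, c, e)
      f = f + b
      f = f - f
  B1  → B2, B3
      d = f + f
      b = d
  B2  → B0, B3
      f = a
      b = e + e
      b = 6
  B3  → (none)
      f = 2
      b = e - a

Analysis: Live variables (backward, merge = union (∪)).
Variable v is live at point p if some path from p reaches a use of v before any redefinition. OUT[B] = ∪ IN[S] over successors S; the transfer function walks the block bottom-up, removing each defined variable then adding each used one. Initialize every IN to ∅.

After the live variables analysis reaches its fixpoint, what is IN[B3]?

Answer: {a, e}

Trace:
Per-block solution:
  B0:   IN={a, b, c, e, f}   OUT={a, c, e, f}
  B1:   IN={a, c, e, f}   OUT={a, c, e}
  B2:   IN={a, c, e}   OUT={a, b, c, e, f}
  B3:   IN={a, e}   OUT={}

B3 is the boundary node: OUT[B3] = {}
Applying B3's transfer function to that OUT value gives IN[B3] (row B3 above).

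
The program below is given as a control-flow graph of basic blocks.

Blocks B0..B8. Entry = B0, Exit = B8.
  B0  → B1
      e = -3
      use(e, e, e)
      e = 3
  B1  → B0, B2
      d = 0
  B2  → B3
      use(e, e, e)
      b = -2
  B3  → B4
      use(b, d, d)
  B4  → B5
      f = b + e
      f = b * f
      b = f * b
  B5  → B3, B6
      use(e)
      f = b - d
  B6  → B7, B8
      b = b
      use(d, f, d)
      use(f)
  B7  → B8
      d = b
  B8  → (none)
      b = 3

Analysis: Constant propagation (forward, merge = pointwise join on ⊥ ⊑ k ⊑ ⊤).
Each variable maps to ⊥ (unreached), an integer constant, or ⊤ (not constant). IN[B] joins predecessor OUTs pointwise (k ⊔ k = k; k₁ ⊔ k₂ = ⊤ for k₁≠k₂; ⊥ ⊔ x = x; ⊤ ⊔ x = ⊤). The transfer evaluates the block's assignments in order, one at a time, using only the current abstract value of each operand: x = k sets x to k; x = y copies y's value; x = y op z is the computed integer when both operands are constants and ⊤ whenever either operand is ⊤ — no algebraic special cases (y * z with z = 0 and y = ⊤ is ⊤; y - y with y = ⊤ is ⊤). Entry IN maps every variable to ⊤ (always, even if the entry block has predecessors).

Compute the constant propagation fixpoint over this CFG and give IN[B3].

Converged values:
  B0:  IN=(all ⊤)  OUT={e:3; rest ⊤}
  B1:  IN={e:3; rest ⊤}  OUT={d:0, e:3; rest ⊤}
  B2:  IN={d:0, e:3; rest ⊤}  OUT={b:-2, d:0, e:3; rest ⊤}
  B3:  IN={d:0, e:3; rest ⊤}  OUT={d:0, e:3; rest ⊤}
  B4:  IN={d:0, e:3; rest ⊤}  OUT={d:0, e:3; rest ⊤}
  B5:  IN={d:0, e:3; rest ⊤}  OUT={d:0, e:3; rest ⊤}
  B6:  IN={d:0, e:3; rest ⊤}  OUT={d:0, e:3; rest ⊤}
  B7:  IN={d:0, e:3; rest ⊤}  OUT={e:3; rest ⊤}
  B8:  IN={e:3; rest ⊤}  OUT={b:3, e:3; rest ⊤}

Merge at B3: IN[B3] = OUT[B2] ⊔ OUT[B5] = {a: ⊤, b: ⊤, c: ⊤, d: 0, e: 3, f: ⊤}

Answer: {a: ⊤, b: ⊤, c: ⊤, d: 0, e: 3, f: ⊤}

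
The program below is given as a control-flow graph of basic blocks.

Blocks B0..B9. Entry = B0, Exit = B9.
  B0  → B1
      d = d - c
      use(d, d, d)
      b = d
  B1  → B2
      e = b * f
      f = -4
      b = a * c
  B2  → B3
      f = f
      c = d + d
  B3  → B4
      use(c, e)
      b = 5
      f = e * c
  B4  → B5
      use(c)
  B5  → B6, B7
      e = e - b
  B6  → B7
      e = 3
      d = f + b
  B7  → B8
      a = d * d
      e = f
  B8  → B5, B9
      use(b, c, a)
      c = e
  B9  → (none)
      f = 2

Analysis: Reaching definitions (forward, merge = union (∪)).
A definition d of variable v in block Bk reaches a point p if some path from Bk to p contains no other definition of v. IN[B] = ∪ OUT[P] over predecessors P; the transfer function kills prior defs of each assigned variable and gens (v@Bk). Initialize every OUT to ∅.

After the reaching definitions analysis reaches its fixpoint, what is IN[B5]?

Fixpoint table:
  B0: | IN={} | OUT={b@B0, d@B0}
  B1: | IN={b@B0, d@B0} | OUT={b@B1, d@B0, e@B1, f@B1}
  B2: | IN={b@B1, d@B0, e@B1, f@B1} | OUT={b@B1, c@B2, d@B0, e@B1, f@B2}
  B3: | IN={b@B1, c@B2, d@B0, e@B1, f@B2} | OUT={b@B3, c@B2, d@B0, e@B1, f@B3}
  B4: | IN={b@B3, c@B2, d@B0, e@B1, f@B3} | OUT={b@B3, c@B2, d@B0, e@B1, f@B3}
  B5: | IN={a@B7, b@B3, c@B2, c@B8, d@B0, d@B6, e@B1, e@B7, f@B3} | OUT={a@B7, b@B3, c@B2, c@B8, d@B0, d@B6, e@B5, f@B3}
  B6: | IN={a@B7, b@B3, c@B2, c@B8, d@B0, d@B6, e@B5, f@B3} | OUT={a@B7, b@B3, c@B2, c@B8, d@B6, e@B6, f@B3}
  B7: | IN={a@B7, b@B3, c@B2, c@B8, d@B0, d@B6, e@B5, e@B6, f@B3} | OUT={a@B7, b@B3, c@B2, c@B8, d@B0, d@B6, e@B7, f@B3}
  B8: | IN={a@B7, b@B3, c@B2, c@B8, d@B0, d@B6, e@B7, f@B3} | OUT={a@B7, b@B3, c@B8, d@B0, d@B6, e@B7, f@B3}
  B9: | IN={a@B7, b@B3, c@B8, d@B0, d@B6, e@B7, f@B3} | OUT={a@B7, b@B3, c@B8, d@B0, d@B6, e@B7, f@B9}

Merge at B5: IN[B5] = OUT[B4] ⊔ OUT[B8] = {a@B7, b@B3, c@B2, c@B8, d@B0, d@B6, e@B1, e@B7, f@B3}

Answer: {a@B7, b@B3, c@B2, c@B8, d@B0, d@B6, e@B1, e@B7, f@B3}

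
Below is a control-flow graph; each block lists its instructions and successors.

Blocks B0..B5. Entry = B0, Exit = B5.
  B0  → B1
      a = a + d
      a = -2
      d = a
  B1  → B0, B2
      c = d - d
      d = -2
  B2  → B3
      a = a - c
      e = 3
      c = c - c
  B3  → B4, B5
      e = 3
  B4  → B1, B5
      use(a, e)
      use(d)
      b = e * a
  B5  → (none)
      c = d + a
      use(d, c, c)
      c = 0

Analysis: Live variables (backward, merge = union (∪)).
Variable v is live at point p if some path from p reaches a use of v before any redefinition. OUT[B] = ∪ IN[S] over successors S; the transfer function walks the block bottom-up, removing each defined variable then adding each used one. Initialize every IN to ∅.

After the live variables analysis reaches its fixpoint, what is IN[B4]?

Converged values:
  B0:  IN={a, d}  OUT={a, d}
  B1:  IN={a, d}  OUT={a, c, d}
  B2:  IN={a, c, d}  OUT={a, d}
  B3:  IN={a, d}  OUT={a, d, e}
  B4:  IN={a, d, e}  OUT={a, d}
  B5:  IN={a, d}  OUT={}

Merge at B4: OUT[B4] = IN[B1] ⊔ IN[B5] = {a, d}
Applying B4's transfer function to that OUT value gives IN[B4] (row B4 above).

Answer: {a, d, e}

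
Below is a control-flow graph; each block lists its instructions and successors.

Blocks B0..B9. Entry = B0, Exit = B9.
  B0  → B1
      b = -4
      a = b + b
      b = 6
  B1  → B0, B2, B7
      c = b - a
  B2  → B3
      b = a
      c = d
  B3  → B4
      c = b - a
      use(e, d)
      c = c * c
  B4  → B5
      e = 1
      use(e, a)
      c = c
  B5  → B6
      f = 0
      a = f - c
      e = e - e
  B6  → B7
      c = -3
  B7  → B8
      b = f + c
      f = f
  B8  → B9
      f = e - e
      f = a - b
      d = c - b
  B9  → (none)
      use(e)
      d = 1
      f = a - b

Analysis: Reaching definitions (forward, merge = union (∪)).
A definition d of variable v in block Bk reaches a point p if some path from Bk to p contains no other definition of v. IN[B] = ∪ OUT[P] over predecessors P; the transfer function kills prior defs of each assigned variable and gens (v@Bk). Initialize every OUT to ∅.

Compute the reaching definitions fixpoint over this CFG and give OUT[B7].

Answer: {a@B0, a@B5, b@B7, c@B1, c@B6, e@B5, f@B7}

Working:
Converged values:
  B0:  IN={a@B0, b@B0, c@B1}  OUT={a@B0, b@B0, c@B1}
  B1:  IN={a@B0, b@B0, c@B1}  OUT={a@B0, b@B0, c@B1}
  B2:  IN={a@B0, b@B0, c@B1}  OUT={a@B0, b@B2, c@B2}
  B3:  IN={a@B0, b@B2, c@B2}  OUT={a@B0, b@B2, c@B3}
  B4:  IN={a@B0, b@B2, c@B3}  OUT={a@B0, b@B2, c@B4, e@B4}
  B5:  IN={a@B0, b@B2, c@B4, e@B4}  OUT={a@B5, b@B2, c@B4, e@B5, f@B5}
  B6:  IN={a@B5, b@B2, c@B4, e@B5, f@B5}  OUT={a@B5, b@B2, c@B6, e@B5, f@B5}
  B7:  IN={a@B0, a@B5, b@B0, b@B2, c@B1, c@B6, e@B5, f@B5}  OUT={a@B0, a@B5, b@B7, c@B1, c@B6, e@B5, f@B7}
  B8:  IN={a@B0, a@B5, b@B7, c@B1, c@B6, e@B5, f@B7}  OUT={a@B0, a@B5, b@B7, c@B1, c@B6, d@B8, e@B5, f@B8}
  B9:  IN={a@B0, a@B5, b@B7, c@B1, c@B6, d@B8, e@B5, f@B8}  OUT={a@B0, a@B5, b@B7, c@B1, c@B6, d@B9, e@B5, f@B9}

Merge at B7: IN[B7] = OUT[B1] ⊔ OUT[B6] = {a@B0, a@B5, b@B0, b@B2, c@B1, c@B6, e@B5, f@B5}
Applying B7's transfer function to that IN value gives OUT[B7] (row B7 above).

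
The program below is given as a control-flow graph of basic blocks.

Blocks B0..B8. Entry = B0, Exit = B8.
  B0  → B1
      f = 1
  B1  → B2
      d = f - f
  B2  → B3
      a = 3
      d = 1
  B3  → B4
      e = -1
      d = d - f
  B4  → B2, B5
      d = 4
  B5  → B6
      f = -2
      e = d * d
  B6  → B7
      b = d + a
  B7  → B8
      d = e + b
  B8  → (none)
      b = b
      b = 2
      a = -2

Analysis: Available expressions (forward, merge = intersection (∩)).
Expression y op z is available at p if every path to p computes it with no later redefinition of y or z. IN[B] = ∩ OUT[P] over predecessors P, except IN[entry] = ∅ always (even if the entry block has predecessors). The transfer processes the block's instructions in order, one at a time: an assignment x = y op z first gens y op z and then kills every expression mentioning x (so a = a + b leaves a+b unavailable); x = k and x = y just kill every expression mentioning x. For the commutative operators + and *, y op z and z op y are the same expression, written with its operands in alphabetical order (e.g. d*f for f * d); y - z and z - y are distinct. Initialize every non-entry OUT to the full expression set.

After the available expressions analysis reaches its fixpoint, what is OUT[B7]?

Converged values:
  B0: | IN={} | OUT={}
  B1: | IN={} | OUT={f-f}
  B2: | IN={f-f} | OUT={f-f}
  B3: | IN={f-f} | OUT={f-f}
  B4: | IN={f-f} | OUT={f-f}
  B5: | IN={f-f} | OUT={d*d}
  B6: | IN={d*d} | OUT={a+d, d*d}
  B7: | IN={a+d, d*d} | OUT={b+e}
  B8: | IN={b+e} | OUT={}

Merge at B7: IN[B7] = OUT[B6] = {a+d, d*d}
Applying B7's transfer function to that IN value gives OUT[B7] (row B7 above).

Answer: {b+e}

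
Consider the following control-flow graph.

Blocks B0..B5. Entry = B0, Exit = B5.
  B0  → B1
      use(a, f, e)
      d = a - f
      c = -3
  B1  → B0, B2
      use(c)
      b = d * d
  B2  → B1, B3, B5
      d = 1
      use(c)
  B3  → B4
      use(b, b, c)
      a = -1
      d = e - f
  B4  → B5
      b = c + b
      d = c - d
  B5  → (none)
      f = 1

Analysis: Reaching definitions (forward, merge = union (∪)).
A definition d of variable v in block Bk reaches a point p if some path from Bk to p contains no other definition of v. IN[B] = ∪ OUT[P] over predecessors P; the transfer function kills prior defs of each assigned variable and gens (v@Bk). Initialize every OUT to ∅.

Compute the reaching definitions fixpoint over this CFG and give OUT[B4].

Fixpoint table:
  B0:  IN={b@B1, c@B0, d@B0, d@B2}  OUT={b@B1, c@B0, d@B0}
  B1:  IN={b@B1, c@B0, d@B0, d@B2}  OUT={b@B1, c@B0, d@B0, d@B2}
  B2:  IN={b@B1, c@B0, d@B0, d@B2}  OUT={b@B1, c@B0, d@B2}
  B3:  IN={b@B1, c@B0, d@B2}  OUT={a@B3, b@B1, c@B0, d@B3}
  B4:  IN={a@B3, b@B1, c@B0, d@B3}  OUT={a@B3, b@B4, c@B0, d@B4}
  B5:  IN={a@B3, b@B1, b@B4, c@B0, d@B2, d@B4}  OUT={a@B3, b@B1, b@B4, c@B0, d@B2, d@B4, f@B5}

Merge at B4: IN[B4] = OUT[B3] = {a@B3, b@B1, c@B0, d@B3}
Applying B4's transfer function to that IN value gives OUT[B4] (row B4 above).

Answer: {a@B3, b@B4, c@B0, d@B4}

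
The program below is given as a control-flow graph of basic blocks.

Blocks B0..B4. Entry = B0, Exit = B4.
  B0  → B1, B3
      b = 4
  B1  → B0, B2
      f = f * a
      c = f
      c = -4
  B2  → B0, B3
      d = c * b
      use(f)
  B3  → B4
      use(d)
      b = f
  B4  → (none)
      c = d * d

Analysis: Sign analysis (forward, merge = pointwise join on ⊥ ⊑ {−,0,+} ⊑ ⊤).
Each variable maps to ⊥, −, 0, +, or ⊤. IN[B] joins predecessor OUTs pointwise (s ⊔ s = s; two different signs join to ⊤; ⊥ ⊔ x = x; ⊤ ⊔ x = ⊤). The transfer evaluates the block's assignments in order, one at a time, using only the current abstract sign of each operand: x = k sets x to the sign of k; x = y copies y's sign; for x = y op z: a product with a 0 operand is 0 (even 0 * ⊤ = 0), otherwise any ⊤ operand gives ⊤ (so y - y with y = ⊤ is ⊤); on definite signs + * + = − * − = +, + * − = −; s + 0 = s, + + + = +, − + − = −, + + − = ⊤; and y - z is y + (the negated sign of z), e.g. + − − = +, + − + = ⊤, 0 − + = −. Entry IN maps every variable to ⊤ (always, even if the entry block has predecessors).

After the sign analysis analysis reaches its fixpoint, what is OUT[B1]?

Per-block solution:
  B0: | IN=(all ⊤) | OUT={b:+; rest ⊤}
  B1: | IN={b:+; rest ⊤} | OUT={b:+, c:-; rest ⊤}
  B2: | IN={b:+, c:-; rest ⊤} | OUT={b:+, c:-, d:-; rest ⊤}
  B3: | IN={b:+; rest ⊤} | OUT=(all ⊤)
  B4: | IN=(all ⊤) | OUT=(all ⊤)

Merge at B1: IN[B1] = OUT[B0] = {a: ⊤, b: +, c: ⊤, d: ⊤, e: ⊤, f: ⊤}
Applying B1's transfer function to that IN value gives OUT[B1] (row B1 above).

Answer: {a: ⊤, b: +, c: -, d: ⊤, e: ⊤, f: ⊤}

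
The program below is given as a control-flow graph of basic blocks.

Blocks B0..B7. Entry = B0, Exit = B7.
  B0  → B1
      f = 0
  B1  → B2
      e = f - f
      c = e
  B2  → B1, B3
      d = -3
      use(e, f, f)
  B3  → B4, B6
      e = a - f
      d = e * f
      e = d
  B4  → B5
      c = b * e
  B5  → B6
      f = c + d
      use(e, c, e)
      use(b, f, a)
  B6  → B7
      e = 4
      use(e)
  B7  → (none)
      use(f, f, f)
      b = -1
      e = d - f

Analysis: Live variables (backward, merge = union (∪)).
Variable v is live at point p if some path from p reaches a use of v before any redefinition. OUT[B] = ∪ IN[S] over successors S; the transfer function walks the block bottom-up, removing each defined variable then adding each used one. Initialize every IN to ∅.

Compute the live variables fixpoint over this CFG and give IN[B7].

Answer: {d, f}

Trace:
Fixpoint table:
  B0: | IN={a, b} | OUT={a, b, f}
  B1: | IN={a, b, f} | OUT={a, b, e, f}
  B2: | IN={a, b, e, f} | OUT={a, b, f}
  B3: | IN={a, b, f} | OUT={a, b, d, e, f}
  B4: | IN={a, b, d, e} | OUT={a, b, c, d, e}
  B5: | IN={a, b, c, d, e} | OUT={d, f}
  B6: | IN={d, f} | OUT={d, f}
  B7: | IN={d, f} | OUT={}

B7 is the boundary node: OUT[B7] = {}
Applying B7's transfer function to that OUT value gives IN[B7] (row B7 above).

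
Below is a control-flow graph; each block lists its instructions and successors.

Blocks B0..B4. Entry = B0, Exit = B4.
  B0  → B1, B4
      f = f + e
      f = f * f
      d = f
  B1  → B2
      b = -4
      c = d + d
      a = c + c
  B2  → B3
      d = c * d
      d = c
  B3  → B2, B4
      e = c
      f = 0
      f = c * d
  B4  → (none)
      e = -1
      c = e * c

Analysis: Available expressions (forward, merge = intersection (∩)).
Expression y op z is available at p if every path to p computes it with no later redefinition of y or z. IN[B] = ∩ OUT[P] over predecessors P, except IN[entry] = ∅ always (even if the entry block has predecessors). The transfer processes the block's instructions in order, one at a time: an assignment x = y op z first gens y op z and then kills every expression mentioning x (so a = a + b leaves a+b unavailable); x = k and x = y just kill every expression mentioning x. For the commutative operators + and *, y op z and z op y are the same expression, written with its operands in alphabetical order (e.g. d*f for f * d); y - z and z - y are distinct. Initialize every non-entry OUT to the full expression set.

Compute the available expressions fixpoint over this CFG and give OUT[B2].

Answer: {c+c}

Working:
Converged values:
  B0:  IN={}  OUT={}
  B1:  IN={}  OUT={c+c, d+d}
  B2:  IN={c+c}  OUT={c+c}
  B3:  IN={c+c}  OUT={c*d, c+c}
  B4:  IN={}  OUT={}

Merge at B2: IN[B2] = OUT[B1] ∩ OUT[B3] = {c+c}
Applying B2's transfer function to that IN value gives OUT[B2] (row B2 above).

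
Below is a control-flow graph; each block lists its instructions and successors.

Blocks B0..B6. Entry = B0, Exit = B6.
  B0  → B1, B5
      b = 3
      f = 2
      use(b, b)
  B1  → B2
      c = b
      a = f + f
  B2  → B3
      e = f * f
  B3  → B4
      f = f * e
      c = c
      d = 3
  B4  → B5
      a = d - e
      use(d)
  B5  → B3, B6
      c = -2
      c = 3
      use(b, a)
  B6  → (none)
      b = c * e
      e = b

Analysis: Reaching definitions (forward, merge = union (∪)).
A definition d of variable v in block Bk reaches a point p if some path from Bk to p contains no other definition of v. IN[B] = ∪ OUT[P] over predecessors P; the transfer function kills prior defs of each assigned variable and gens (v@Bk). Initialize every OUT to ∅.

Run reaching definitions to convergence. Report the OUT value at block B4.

Answer: {a@B4, b@B0, c@B3, d@B3, e@B2, f@B3}

Working:
Per-block solution:
  B0:   IN={}   OUT={b@B0, f@B0}
  B1:   IN={b@B0, f@B0}   OUT={a@B1, b@B0, c@B1, f@B0}
  B2:   IN={a@B1, b@B0, c@B1, f@B0}   OUT={a@B1, b@B0, c@B1, e@B2, f@B0}
  B3:   IN={a@B1, a@B4, b@B0, c@B1, c@B5, d@B3, e@B2, f@B0, f@B3}   OUT={a@B1, a@B4, b@B0, c@B3, d@B3, e@B2, f@B3}
  B4:   IN={a@B1, a@B4, b@B0, c@B3, d@B3, e@B2, f@B3}   OUT={a@B4, b@B0, c@B3, d@B3, e@B2, f@B3}
  B5:   IN={a@B4, b@B0, c@B3, d@B3, e@B2, f@B0, f@B3}   OUT={a@B4, b@B0, c@B5, d@B3, e@B2, f@B0, f@B3}
  B6:   IN={a@B4, b@B0, c@B5, d@B3, e@B2, f@B0, f@B3}   OUT={a@B4, b@B6, c@B5, d@B3, e@B6, f@B0, f@B3}

Merge at B4: IN[B4] = OUT[B3] = {a@B1, a@B4, b@B0, c@B3, d@B3, e@B2, f@B3}
Applying B4's transfer function to that IN value gives OUT[B4] (row B4 above).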